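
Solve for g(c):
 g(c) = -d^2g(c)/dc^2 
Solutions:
 g(c) = C1*sin(c) + C2*cos(c)


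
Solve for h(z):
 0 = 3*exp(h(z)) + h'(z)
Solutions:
 h(z) = log(1/(C1 + 3*z))


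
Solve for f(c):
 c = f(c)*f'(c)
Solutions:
 f(c) = -sqrt(C1 + c^2)
 f(c) = sqrt(C1 + c^2)


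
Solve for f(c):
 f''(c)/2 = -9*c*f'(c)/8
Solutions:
 f(c) = C1 + C2*erf(3*sqrt(2)*c/4)


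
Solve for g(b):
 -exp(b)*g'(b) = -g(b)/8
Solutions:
 g(b) = C1*exp(-exp(-b)/8)


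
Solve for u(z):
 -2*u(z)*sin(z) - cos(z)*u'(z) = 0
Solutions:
 u(z) = C1*cos(z)^2


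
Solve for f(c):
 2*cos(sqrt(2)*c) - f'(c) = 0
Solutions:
 f(c) = C1 + sqrt(2)*sin(sqrt(2)*c)


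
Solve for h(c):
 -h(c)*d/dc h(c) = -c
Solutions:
 h(c) = -sqrt(C1 + c^2)
 h(c) = sqrt(C1 + c^2)


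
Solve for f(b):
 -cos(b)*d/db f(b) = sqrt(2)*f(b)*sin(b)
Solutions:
 f(b) = C1*cos(b)^(sqrt(2))


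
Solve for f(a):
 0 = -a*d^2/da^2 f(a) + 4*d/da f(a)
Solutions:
 f(a) = C1 + C2*a^5


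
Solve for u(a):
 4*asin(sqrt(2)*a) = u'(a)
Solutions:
 u(a) = C1 + 4*a*asin(sqrt(2)*a) + 2*sqrt(2)*sqrt(1 - 2*a^2)


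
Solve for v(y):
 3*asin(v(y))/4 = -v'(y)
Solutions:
 Integral(1/asin(_y), (_y, v(y))) = C1 - 3*y/4


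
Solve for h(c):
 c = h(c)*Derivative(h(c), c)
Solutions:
 h(c) = -sqrt(C1 + c^2)
 h(c) = sqrt(C1 + c^2)


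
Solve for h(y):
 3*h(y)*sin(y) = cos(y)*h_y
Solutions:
 h(y) = C1/cos(y)^3


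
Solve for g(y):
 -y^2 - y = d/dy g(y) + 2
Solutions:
 g(y) = C1 - y^3/3 - y^2/2 - 2*y


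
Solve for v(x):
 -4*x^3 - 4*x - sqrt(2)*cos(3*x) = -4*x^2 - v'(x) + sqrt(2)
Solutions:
 v(x) = C1 + x^4 - 4*x^3/3 + 2*x^2 + sqrt(2)*x + sqrt(2)*sin(3*x)/3


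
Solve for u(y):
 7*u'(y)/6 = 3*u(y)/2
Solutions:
 u(y) = C1*exp(9*y/7)


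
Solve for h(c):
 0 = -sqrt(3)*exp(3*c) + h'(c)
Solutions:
 h(c) = C1 + sqrt(3)*exp(3*c)/3


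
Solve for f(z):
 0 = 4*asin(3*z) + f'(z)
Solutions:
 f(z) = C1 - 4*z*asin(3*z) - 4*sqrt(1 - 9*z^2)/3


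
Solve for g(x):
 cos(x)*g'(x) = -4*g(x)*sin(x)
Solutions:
 g(x) = C1*cos(x)^4


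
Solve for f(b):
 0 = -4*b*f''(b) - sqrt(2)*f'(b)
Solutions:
 f(b) = C1 + C2*b^(1 - sqrt(2)/4)


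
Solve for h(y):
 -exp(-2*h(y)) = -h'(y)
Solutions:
 h(y) = log(-sqrt(C1 + 2*y))
 h(y) = log(C1 + 2*y)/2


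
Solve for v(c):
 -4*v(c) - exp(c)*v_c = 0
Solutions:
 v(c) = C1*exp(4*exp(-c))


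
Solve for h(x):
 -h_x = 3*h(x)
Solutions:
 h(x) = C1*exp(-3*x)


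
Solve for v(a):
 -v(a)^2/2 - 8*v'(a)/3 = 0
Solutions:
 v(a) = 16/(C1 + 3*a)


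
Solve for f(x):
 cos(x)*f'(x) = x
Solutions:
 f(x) = C1 + Integral(x/cos(x), x)


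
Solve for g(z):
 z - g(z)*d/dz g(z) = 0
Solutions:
 g(z) = -sqrt(C1 + z^2)
 g(z) = sqrt(C1 + z^2)


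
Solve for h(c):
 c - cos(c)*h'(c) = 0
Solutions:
 h(c) = C1 + Integral(c/cos(c), c)


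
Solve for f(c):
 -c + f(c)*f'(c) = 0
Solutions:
 f(c) = -sqrt(C1 + c^2)
 f(c) = sqrt(C1 + c^2)


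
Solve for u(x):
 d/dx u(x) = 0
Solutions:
 u(x) = C1


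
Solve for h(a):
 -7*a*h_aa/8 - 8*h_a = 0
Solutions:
 h(a) = C1 + C2/a^(57/7)


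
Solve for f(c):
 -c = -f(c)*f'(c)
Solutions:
 f(c) = -sqrt(C1 + c^2)
 f(c) = sqrt(C1 + c^2)


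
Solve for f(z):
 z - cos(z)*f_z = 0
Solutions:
 f(z) = C1 + Integral(z/cos(z), z)


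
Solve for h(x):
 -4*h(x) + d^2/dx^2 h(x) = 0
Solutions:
 h(x) = C1*exp(-2*x) + C2*exp(2*x)


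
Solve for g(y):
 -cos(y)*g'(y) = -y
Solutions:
 g(y) = C1 + Integral(y/cos(y), y)


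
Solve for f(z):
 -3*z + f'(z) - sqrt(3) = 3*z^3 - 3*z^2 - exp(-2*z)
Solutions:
 f(z) = C1 + 3*z^4/4 - z^3 + 3*z^2/2 + sqrt(3)*z + exp(-2*z)/2


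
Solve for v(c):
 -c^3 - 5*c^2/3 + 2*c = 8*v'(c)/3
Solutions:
 v(c) = C1 - 3*c^4/32 - 5*c^3/24 + 3*c^2/8


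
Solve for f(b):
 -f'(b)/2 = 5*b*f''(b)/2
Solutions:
 f(b) = C1 + C2*b^(4/5)


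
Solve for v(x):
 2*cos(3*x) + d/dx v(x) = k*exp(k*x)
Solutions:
 v(x) = C1 + exp(k*x) - 2*sin(3*x)/3


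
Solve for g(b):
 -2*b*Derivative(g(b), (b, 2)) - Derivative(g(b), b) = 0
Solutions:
 g(b) = C1 + C2*sqrt(b)


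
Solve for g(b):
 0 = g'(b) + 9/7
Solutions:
 g(b) = C1 - 9*b/7


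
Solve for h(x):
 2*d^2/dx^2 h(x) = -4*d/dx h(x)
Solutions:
 h(x) = C1 + C2*exp(-2*x)


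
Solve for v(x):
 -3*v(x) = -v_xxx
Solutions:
 v(x) = C3*exp(3^(1/3)*x) + (C1*sin(3^(5/6)*x/2) + C2*cos(3^(5/6)*x/2))*exp(-3^(1/3)*x/2)


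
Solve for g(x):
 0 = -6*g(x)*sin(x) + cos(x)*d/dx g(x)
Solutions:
 g(x) = C1/cos(x)^6


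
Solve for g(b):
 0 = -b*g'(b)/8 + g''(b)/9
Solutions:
 g(b) = C1 + C2*erfi(3*b/4)


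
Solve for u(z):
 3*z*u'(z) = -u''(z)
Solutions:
 u(z) = C1 + C2*erf(sqrt(6)*z/2)


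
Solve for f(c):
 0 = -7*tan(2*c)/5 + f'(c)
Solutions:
 f(c) = C1 - 7*log(cos(2*c))/10


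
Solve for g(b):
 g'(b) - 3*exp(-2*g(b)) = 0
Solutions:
 g(b) = log(-sqrt(C1 + 6*b))
 g(b) = log(C1 + 6*b)/2


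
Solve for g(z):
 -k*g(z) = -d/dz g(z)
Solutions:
 g(z) = C1*exp(k*z)


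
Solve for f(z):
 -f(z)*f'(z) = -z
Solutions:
 f(z) = -sqrt(C1 + z^2)
 f(z) = sqrt(C1 + z^2)


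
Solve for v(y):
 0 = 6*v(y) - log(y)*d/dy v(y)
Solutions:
 v(y) = C1*exp(6*li(y))


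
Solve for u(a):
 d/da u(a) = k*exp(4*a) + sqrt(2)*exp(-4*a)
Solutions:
 u(a) = C1 + k*exp(4*a)/4 - sqrt(2)*exp(-4*a)/4


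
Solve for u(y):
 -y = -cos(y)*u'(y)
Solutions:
 u(y) = C1 + Integral(y/cos(y), y)


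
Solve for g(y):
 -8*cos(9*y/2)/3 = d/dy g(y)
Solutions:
 g(y) = C1 - 16*sin(9*y/2)/27


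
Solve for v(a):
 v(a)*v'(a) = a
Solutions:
 v(a) = -sqrt(C1 + a^2)
 v(a) = sqrt(C1 + a^2)


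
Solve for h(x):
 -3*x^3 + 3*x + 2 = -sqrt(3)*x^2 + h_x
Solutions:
 h(x) = C1 - 3*x^4/4 + sqrt(3)*x^3/3 + 3*x^2/2 + 2*x


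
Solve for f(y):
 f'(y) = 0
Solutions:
 f(y) = C1


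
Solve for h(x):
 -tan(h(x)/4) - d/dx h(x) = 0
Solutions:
 h(x) = -4*asin(C1*exp(-x/4)) + 4*pi
 h(x) = 4*asin(C1*exp(-x/4))


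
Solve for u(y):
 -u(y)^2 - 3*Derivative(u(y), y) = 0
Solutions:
 u(y) = 3/(C1 + y)


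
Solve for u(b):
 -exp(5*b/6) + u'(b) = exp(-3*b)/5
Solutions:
 u(b) = C1 + 6*exp(5*b/6)/5 - exp(-3*b)/15


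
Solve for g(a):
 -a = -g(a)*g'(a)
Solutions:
 g(a) = -sqrt(C1 + a^2)
 g(a) = sqrt(C1 + a^2)


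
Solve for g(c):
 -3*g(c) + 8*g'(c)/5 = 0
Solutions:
 g(c) = C1*exp(15*c/8)


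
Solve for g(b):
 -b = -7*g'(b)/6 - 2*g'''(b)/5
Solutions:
 g(b) = C1 + C2*sin(sqrt(105)*b/6) + C3*cos(sqrt(105)*b/6) + 3*b^2/7


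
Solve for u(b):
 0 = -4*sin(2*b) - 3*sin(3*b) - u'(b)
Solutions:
 u(b) = C1 + 2*cos(2*b) + cos(3*b)


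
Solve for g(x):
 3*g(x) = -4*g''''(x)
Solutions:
 g(x) = (C1*sin(3^(1/4)*x/2) + C2*cos(3^(1/4)*x/2))*exp(-3^(1/4)*x/2) + (C3*sin(3^(1/4)*x/2) + C4*cos(3^(1/4)*x/2))*exp(3^(1/4)*x/2)


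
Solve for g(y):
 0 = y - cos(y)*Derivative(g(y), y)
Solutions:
 g(y) = C1 + Integral(y/cos(y), y)


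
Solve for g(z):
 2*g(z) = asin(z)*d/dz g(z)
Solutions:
 g(z) = C1*exp(2*Integral(1/asin(z), z))


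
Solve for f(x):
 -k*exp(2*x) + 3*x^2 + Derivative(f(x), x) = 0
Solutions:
 f(x) = C1 + k*exp(2*x)/2 - x^3


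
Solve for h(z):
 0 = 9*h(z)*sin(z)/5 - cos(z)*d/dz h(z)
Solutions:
 h(z) = C1/cos(z)^(9/5)


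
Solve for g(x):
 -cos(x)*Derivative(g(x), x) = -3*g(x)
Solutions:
 g(x) = C1*(sin(x) + 1)^(3/2)/(sin(x) - 1)^(3/2)


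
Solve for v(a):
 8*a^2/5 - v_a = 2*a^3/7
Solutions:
 v(a) = C1 - a^4/14 + 8*a^3/15


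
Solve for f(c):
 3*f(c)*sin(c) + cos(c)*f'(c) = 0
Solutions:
 f(c) = C1*cos(c)^3


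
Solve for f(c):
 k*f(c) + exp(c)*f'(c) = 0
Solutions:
 f(c) = C1*exp(k*exp(-c))


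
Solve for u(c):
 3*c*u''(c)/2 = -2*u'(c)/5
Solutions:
 u(c) = C1 + C2*c^(11/15)


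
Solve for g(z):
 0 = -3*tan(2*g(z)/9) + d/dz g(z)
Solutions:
 g(z) = -9*asin(C1*exp(2*z/3))/2 + 9*pi/2
 g(z) = 9*asin(C1*exp(2*z/3))/2


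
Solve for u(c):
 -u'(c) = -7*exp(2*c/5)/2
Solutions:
 u(c) = C1 + 35*exp(2*c/5)/4


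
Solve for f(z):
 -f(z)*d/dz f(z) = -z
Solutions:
 f(z) = -sqrt(C1 + z^2)
 f(z) = sqrt(C1 + z^2)


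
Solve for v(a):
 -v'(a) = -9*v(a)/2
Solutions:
 v(a) = C1*exp(9*a/2)


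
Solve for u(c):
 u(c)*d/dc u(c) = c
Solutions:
 u(c) = -sqrt(C1 + c^2)
 u(c) = sqrt(C1 + c^2)


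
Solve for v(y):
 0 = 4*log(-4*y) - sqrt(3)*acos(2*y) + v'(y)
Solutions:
 v(y) = C1 - 4*y*log(-y) - 8*y*log(2) + 4*y + sqrt(3)*(y*acos(2*y) - sqrt(1 - 4*y^2)/2)


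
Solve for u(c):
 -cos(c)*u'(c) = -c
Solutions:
 u(c) = C1 + Integral(c/cos(c), c)


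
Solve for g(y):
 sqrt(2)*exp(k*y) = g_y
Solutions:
 g(y) = C1 + sqrt(2)*exp(k*y)/k


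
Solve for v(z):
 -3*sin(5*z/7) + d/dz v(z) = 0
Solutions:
 v(z) = C1 - 21*cos(5*z/7)/5


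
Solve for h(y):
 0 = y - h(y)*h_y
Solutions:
 h(y) = -sqrt(C1 + y^2)
 h(y) = sqrt(C1 + y^2)


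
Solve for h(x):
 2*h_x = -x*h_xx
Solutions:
 h(x) = C1 + C2/x


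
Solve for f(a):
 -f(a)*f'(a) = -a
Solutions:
 f(a) = -sqrt(C1 + a^2)
 f(a) = sqrt(C1 + a^2)


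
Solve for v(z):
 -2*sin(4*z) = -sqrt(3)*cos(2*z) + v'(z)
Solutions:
 v(z) = C1 + sqrt(3)*sin(2*z)/2 + cos(4*z)/2


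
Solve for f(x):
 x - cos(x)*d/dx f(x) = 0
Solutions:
 f(x) = C1 + Integral(x/cos(x), x)


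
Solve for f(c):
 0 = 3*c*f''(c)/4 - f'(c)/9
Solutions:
 f(c) = C1 + C2*c^(31/27)


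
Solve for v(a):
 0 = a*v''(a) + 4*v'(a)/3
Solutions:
 v(a) = C1 + C2/a^(1/3)


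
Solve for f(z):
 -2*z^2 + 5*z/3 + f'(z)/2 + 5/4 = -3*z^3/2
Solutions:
 f(z) = C1 - 3*z^4/4 + 4*z^3/3 - 5*z^2/3 - 5*z/2


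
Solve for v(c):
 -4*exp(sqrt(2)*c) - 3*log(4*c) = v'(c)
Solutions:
 v(c) = C1 - 3*c*log(c) + 3*c*(1 - 2*log(2)) - 2*sqrt(2)*exp(sqrt(2)*c)


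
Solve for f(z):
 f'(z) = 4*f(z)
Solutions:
 f(z) = C1*exp(4*z)


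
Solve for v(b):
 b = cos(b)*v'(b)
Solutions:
 v(b) = C1 + Integral(b/cos(b), b)


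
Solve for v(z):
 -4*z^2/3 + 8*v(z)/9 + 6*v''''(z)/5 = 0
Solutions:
 v(z) = 3*z^2/2 + (C1*sin(15^(1/4)*z/3) + C2*cos(15^(1/4)*z/3))*exp(-15^(1/4)*z/3) + (C3*sin(15^(1/4)*z/3) + C4*cos(15^(1/4)*z/3))*exp(15^(1/4)*z/3)


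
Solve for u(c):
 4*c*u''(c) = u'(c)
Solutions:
 u(c) = C1 + C2*c^(5/4)


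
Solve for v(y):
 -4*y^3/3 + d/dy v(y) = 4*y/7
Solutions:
 v(y) = C1 + y^4/3 + 2*y^2/7


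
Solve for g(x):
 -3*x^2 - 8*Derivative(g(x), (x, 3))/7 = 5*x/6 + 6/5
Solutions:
 g(x) = C1 + C2*x + C3*x^2 - 7*x^5/160 - 35*x^4/1152 - 7*x^3/40


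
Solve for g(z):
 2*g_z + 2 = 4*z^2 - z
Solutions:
 g(z) = C1 + 2*z^3/3 - z^2/4 - z


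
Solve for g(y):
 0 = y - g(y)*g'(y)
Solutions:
 g(y) = -sqrt(C1 + y^2)
 g(y) = sqrt(C1 + y^2)


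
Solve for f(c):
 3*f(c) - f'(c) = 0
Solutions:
 f(c) = C1*exp(3*c)


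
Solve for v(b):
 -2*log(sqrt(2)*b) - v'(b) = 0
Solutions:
 v(b) = C1 - 2*b*log(b) - b*log(2) + 2*b


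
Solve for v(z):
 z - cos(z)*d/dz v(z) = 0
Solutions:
 v(z) = C1 + Integral(z/cos(z), z)


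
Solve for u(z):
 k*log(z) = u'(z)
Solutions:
 u(z) = C1 + k*z*log(z) - k*z


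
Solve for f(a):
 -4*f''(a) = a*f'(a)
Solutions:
 f(a) = C1 + C2*erf(sqrt(2)*a/4)


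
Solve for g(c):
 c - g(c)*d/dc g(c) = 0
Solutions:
 g(c) = -sqrt(C1 + c^2)
 g(c) = sqrt(C1 + c^2)


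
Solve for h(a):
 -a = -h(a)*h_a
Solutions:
 h(a) = -sqrt(C1 + a^2)
 h(a) = sqrt(C1 + a^2)


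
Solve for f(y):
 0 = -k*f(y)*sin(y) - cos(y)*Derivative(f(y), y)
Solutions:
 f(y) = C1*exp(k*log(cos(y)))


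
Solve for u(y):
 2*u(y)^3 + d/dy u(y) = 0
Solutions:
 u(y) = -sqrt(2)*sqrt(-1/(C1 - 2*y))/2
 u(y) = sqrt(2)*sqrt(-1/(C1 - 2*y))/2


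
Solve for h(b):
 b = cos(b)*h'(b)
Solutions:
 h(b) = C1 + Integral(b/cos(b), b)


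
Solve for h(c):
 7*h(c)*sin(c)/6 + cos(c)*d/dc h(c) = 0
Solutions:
 h(c) = C1*cos(c)^(7/6)


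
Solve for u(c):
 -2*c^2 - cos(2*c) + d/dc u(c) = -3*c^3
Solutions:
 u(c) = C1 - 3*c^4/4 + 2*c^3/3 + sin(2*c)/2


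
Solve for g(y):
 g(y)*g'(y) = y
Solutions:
 g(y) = -sqrt(C1 + y^2)
 g(y) = sqrt(C1 + y^2)


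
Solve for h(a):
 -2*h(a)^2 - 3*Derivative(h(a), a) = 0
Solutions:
 h(a) = 3/(C1 + 2*a)


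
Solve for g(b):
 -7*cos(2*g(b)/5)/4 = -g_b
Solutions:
 -7*b/4 - 5*log(sin(2*g(b)/5) - 1)/4 + 5*log(sin(2*g(b)/5) + 1)/4 = C1


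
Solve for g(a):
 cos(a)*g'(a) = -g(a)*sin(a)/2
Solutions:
 g(a) = C1*sqrt(cos(a))


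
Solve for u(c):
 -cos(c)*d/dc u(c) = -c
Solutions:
 u(c) = C1 + Integral(c/cos(c), c)


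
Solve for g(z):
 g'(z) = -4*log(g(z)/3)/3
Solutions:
 -3*Integral(1/(-log(_y) + log(3)), (_y, g(z)))/4 = C1 - z


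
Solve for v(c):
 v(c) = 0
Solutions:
 v(c) = 0


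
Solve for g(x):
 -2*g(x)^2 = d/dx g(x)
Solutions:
 g(x) = 1/(C1 + 2*x)


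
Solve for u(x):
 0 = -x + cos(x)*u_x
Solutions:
 u(x) = C1 + Integral(x/cos(x), x)


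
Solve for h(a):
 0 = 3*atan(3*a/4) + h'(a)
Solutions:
 h(a) = C1 - 3*a*atan(3*a/4) + 2*log(9*a^2 + 16)


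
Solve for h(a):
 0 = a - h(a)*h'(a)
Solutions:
 h(a) = -sqrt(C1 + a^2)
 h(a) = sqrt(C1 + a^2)


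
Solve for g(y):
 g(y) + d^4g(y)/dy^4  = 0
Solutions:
 g(y) = (C1*sin(sqrt(2)*y/2) + C2*cos(sqrt(2)*y/2))*exp(-sqrt(2)*y/2) + (C3*sin(sqrt(2)*y/2) + C4*cos(sqrt(2)*y/2))*exp(sqrt(2)*y/2)


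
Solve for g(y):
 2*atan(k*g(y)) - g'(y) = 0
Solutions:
 Integral(1/atan(_y*k), (_y, g(y))) = C1 + 2*y


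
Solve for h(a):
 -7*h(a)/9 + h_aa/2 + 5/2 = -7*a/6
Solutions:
 h(a) = C1*exp(-sqrt(14)*a/3) + C2*exp(sqrt(14)*a/3) + 3*a/2 + 45/14


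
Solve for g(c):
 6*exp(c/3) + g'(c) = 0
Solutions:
 g(c) = C1 - 18*exp(c/3)


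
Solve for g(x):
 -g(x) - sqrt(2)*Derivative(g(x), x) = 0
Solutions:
 g(x) = C1*exp(-sqrt(2)*x/2)


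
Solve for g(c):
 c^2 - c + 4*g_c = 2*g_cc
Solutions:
 g(c) = C1 + C2*exp(2*c) - c^3/12


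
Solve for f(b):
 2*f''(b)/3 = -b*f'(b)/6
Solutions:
 f(b) = C1 + C2*erf(sqrt(2)*b/4)


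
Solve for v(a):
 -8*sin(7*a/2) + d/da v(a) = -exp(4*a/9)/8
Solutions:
 v(a) = C1 - 9*exp(4*a/9)/32 - 16*cos(7*a/2)/7


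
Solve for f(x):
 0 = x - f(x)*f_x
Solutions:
 f(x) = -sqrt(C1 + x^2)
 f(x) = sqrt(C1 + x^2)


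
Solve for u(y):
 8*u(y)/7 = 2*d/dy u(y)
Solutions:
 u(y) = C1*exp(4*y/7)


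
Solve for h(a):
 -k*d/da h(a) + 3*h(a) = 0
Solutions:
 h(a) = C1*exp(3*a/k)


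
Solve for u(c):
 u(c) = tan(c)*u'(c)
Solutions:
 u(c) = C1*sin(c)


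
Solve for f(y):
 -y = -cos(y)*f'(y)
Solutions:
 f(y) = C1 + Integral(y/cos(y), y)


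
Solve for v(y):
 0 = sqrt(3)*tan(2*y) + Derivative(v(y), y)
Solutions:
 v(y) = C1 + sqrt(3)*log(cos(2*y))/2


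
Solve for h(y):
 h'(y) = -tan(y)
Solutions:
 h(y) = C1 + log(cos(y))


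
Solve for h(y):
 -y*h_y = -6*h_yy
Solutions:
 h(y) = C1 + C2*erfi(sqrt(3)*y/6)


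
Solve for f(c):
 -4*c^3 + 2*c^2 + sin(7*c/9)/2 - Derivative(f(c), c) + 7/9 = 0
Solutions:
 f(c) = C1 - c^4 + 2*c^3/3 + 7*c/9 - 9*cos(7*c/9)/14


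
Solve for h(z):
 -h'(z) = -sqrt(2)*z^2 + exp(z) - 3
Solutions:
 h(z) = C1 + sqrt(2)*z^3/3 + 3*z - exp(z)


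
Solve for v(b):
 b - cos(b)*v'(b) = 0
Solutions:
 v(b) = C1 + Integral(b/cos(b), b)


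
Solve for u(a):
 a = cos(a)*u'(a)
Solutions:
 u(a) = C1 + Integral(a/cos(a), a)


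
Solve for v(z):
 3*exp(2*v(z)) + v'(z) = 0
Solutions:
 v(z) = log(-sqrt(-1/(C1 - 3*z))) - log(2)/2
 v(z) = log(-1/(C1 - 3*z))/2 - log(2)/2


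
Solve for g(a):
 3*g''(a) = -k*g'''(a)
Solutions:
 g(a) = C1 + C2*a + C3*exp(-3*a/k)


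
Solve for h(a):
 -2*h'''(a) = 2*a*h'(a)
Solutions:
 h(a) = C1 + Integral(C2*airyai(-a) + C3*airybi(-a), a)


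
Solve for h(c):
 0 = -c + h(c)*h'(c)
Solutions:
 h(c) = -sqrt(C1 + c^2)
 h(c) = sqrt(C1 + c^2)


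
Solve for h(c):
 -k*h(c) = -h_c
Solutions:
 h(c) = C1*exp(c*k)


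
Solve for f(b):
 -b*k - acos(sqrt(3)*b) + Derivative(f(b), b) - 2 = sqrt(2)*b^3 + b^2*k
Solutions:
 f(b) = C1 + sqrt(2)*b^4/4 + b^3*k/3 + b^2*k/2 + b*acos(sqrt(3)*b) + 2*b - sqrt(3)*sqrt(1 - 3*b^2)/3


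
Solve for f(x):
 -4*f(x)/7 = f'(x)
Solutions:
 f(x) = C1*exp(-4*x/7)


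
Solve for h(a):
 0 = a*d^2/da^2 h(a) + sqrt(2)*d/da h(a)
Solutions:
 h(a) = C1 + C2*a^(1 - sqrt(2))


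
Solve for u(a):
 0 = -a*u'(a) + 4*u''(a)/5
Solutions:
 u(a) = C1 + C2*erfi(sqrt(10)*a/4)


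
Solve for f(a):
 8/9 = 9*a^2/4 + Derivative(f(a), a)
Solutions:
 f(a) = C1 - 3*a^3/4 + 8*a/9


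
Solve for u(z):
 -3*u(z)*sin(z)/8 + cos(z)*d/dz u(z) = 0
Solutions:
 u(z) = C1/cos(z)^(3/8)


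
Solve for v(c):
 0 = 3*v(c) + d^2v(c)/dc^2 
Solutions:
 v(c) = C1*sin(sqrt(3)*c) + C2*cos(sqrt(3)*c)


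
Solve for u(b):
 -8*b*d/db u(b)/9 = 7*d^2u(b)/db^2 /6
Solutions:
 u(b) = C1 + C2*erf(2*sqrt(42)*b/21)


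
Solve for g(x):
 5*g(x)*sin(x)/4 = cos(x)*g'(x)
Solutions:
 g(x) = C1/cos(x)^(5/4)


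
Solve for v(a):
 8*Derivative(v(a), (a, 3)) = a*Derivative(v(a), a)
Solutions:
 v(a) = C1 + Integral(C2*airyai(a/2) + C3*airybi(a/2), a)


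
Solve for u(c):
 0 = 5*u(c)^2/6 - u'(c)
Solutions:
 u(c) = -6/(C1 + 5*c)


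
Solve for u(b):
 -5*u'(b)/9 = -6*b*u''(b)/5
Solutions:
 u(b) = C1 + C2*b^(79/54)


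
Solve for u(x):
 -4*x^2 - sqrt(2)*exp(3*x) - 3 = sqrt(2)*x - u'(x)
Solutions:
 u(x) = C1 + 4*x^3/3 + sqrt(2)*x^2/2 + 3*x + sqrt(2)*exp(3*x)/3


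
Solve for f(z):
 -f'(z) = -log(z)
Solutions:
 f(z) = C1 + z*log(z) - z


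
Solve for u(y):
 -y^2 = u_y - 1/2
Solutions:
 u(y) = C1 - y^3/3 + y/2


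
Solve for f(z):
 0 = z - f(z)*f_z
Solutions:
 f(z) = -sqrt(C1 + z^2)
 f(z) = sqrt(C1 + z^2)


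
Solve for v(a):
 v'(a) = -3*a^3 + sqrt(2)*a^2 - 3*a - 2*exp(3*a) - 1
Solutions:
 v(a) = C1 - 3*a^4/4 + sqrt(2)*a^3/3 - 3*a^2/2 - a - 2*exp(3*a)/3


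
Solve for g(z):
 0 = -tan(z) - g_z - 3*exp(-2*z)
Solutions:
 g(z) = C1 - log(tan(z)^2 + 1)/2 + 3*exp(-2*z)/2


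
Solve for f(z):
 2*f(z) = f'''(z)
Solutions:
 f(z) = C3*exp(2^(1/3)*z) + (C1*sin(2^(1/3)*sqrt(3)*z/2) + C2*cos(2^(1/3)*sqrt(3)*z/2))*exp(-2^(1/3)*z/2)


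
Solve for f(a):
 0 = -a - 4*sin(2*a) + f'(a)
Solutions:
 f(a) = C1 + a^2/2 - 2*cos(2*a)


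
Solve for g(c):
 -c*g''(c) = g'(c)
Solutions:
 g(c) = C1 + C2*log(c)


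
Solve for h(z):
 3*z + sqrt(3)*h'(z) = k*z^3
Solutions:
 h(z) = C1 + sqrt(3)*k*z^4/12 - sqrt(3)*z^2/2


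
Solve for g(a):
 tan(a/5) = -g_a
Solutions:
 g(a) = C1 + 5*log(cos(a/5))


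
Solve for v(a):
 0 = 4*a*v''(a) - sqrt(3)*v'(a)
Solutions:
 v(a) = C1 + C2*a^(sqrt(3)/4 + 1)


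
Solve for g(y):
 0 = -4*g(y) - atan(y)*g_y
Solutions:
 g(y) = C1*exp(-4*Integral(1/atan(y), y))


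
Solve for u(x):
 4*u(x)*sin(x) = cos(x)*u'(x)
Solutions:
 u(x) = C1/cos(x)^4


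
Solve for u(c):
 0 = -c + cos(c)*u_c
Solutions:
 u(c) = C1 + Integral(c/cos(c), c)


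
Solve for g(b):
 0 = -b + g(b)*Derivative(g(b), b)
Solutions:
 g(b) = -sqrt(C1 + b^2)
 g(b) = sqrt(C1 + b^2)


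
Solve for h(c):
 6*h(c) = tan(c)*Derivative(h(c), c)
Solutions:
 h(c) = C1*sin(c)^6


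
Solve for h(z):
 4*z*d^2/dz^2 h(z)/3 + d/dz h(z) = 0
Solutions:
 h(z) = C1 + C2*z^(1/4)


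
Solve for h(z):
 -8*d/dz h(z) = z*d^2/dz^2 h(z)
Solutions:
 h(z) = C1 + C2/z^7


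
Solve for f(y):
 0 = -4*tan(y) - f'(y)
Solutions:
 f(y) = C1 + 4*log(cos(y))


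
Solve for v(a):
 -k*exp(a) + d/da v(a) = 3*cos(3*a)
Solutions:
 v(a) = C1 + k*exp(a) + sin(3*a)


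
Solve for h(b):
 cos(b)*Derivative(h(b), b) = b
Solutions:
 h(b) = C1 + Integral(b/cos(b), b)


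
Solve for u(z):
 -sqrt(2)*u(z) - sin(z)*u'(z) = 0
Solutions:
 u(z) = C1*(cos(z) + 1)^(sqrt(2)/2)/(cos(z) - 1)^(sqrt(2)/2)


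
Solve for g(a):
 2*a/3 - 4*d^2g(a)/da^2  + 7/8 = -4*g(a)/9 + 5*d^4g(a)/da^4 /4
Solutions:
 g(a) = C1*exp(-2*sqrt(15)*a*sqrt(-6 + sqrt(41))/15) + C2*exp(2*sqrt(15)*a*sqrt(-6 + sqrt(41))/15) + C3*sin(2*sqrt(15)*a*sqrt(6 + sqrt(41))/15) + C4*cos(2*sqrt(15)*a*sqrt(6 + sqrt(41))/15) - 3*a/2 - 63/32


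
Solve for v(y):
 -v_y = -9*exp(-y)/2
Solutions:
 v(y) = C1 - 9*exp(-y)/2


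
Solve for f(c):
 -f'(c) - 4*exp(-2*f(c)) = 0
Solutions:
 f(c) = log(-sqrt(C1 - 8*c))
 f(c) = log(C1 - 8*c)/2


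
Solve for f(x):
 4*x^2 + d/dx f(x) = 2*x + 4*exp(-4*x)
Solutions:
 f(x) = C1 - 4*x^3/3 + x^2 - exp(-4*x)


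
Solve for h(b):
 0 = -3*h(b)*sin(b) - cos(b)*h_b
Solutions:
 h(b) = C1*cos(b)^3


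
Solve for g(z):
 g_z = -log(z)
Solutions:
 g(z) = C1 - z*log(z) + z


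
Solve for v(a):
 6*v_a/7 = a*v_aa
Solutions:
 v(a) = C1 + C2*a^(13/7)


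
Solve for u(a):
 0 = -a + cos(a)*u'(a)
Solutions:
 u(a) = C1 + Integral(a/cos(a), a)


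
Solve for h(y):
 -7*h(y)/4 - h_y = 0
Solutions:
 h(y) = C1*exp(-7*y/4)


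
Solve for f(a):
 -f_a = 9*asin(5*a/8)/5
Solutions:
 f(a) = C1 - 9*a*asin(5*a/8)/5 - 9*sqrt(64 - 25*a^2)/25


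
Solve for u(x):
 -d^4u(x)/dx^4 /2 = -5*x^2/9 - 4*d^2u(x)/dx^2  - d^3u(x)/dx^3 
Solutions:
 u(x) = C1 + C2*x + C3*exp(-2*x) + C4*exp(4*x) - 5*x^4/432 + 5*x^3/432 - 5*x^2/192


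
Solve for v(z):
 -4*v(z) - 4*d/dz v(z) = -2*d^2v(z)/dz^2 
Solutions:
 v(z) = C1*exp(z*(1 - sqrt(3))) + C2*exp(z*(1 + sqrt(3)))


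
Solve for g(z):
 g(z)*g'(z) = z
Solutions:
 g(z) = -sqrt(C1 + z^2)
 g(z) = sqrt(C1 + z^2)


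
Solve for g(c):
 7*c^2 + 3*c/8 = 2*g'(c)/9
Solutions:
 g(c) = C1 + 21*c^3/2 + 27*c^2/32


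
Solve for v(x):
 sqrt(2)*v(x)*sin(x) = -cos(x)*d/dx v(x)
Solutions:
 v(x) = C1*cos(x)^(sqrt(2))


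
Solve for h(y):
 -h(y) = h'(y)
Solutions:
 h(y) = C1*exp(-y)


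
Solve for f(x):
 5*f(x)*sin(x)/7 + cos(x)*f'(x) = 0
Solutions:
 f(x) = C1*cos(x)^(5/7)


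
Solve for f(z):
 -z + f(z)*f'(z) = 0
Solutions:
 f(z) = -sqrt(C1 + z^2)
 f(z) = sqrt(C1 + z^2)


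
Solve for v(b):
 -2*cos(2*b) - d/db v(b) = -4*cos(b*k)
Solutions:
 v(b) = C1 - sin(2*b) + 4*sin(b*k)/k


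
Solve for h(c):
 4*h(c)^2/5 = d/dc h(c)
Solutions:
 h(c) = -5/(C1 + 4*c)


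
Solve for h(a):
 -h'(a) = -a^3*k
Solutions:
 h(a) = C1 + a^4*k/4


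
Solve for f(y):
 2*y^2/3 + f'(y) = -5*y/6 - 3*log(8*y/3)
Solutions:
 f(y) = C1 - 2*y^3/9 - 5*y^2/12 - 3*y*log(y) - 9*y*log(2) + 3*y + 3*y*log(3)


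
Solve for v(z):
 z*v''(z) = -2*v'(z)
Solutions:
 v(z) = C1 + C2/z


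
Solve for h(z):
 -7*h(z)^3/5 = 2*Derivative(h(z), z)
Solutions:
 h(z) = -sqrt(5)*sqrt(-1/(C1 - 7*z))
 h(z) = sqrt(5)*sqrt(-1/(C1 - 7*z))


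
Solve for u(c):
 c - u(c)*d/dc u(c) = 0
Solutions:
 u(c) = -sqrt(C1 + c^2)
 u(c) = sqrt(C1 + c^2)


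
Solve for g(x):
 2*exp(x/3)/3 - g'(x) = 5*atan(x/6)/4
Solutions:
 g(x) = C1 - 5*x*atan(x/6)/4 + 2*exp(x/3) + 15*log(x^2 + 36)/4


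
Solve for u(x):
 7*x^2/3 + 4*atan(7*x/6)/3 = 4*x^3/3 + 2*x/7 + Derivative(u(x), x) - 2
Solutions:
 u(x) = C1 - x^4/3 + 7*x^3/9 - x^2/7 + 4*x*atan(7*x/6)/3 + 2*x - 4*log(49*x^2 + 36)/7


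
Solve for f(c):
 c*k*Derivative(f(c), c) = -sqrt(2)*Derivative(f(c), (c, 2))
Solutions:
 f(c) = Piecewise((-2^(3/4)*sqrt(pi)*C1*erf(2^(1/4)*c*sqrt(k)/2)/(2*sqrt(k)) - C2, (k > 0) | (k < 0)), (-C1*c - C2, True))


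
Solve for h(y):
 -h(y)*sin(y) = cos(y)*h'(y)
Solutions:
 h(y) = C1*cos(y)


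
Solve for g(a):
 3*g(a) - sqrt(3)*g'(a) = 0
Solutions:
 g(a) = C1*exp(sqrt(3)*a)


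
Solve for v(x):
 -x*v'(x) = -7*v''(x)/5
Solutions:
 v(x) = C1 + C2*erfi(sqrt(70)*x/14)


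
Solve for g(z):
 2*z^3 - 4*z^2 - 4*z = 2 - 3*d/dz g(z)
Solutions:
 g(z) = C1 - z^4/6 + 4*z^3/9 + 2*z^2/3 + 2*z/3


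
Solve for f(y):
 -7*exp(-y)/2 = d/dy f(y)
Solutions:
 f(y) = C1 + 7*exp(-y)/2


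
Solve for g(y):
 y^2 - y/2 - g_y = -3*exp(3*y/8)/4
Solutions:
 g(y) = C1 + y^3/3 - y^2/4 + 2*exp(3*y/8)


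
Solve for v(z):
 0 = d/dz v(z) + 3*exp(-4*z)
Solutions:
 v(z) = C1 + 3*exp(-4*z)/4


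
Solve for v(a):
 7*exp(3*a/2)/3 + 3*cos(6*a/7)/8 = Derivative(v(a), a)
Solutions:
 v(a) = C1 + 14*exp(3*a/2)/9 + 7*sin(6*a/7)/16


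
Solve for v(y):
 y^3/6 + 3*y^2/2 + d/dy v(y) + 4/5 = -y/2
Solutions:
 v(y) = C1 - y^4/24 - y^3/2 - y^2/4 - 4*y/5


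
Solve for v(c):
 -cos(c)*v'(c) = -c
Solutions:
 v(c) = C1 + Integral(c/cos(c), c)


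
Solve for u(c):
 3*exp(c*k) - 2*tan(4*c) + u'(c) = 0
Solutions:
 u(c) = C1 - 3*Piecewise((exp(c*k)/k, Ne(k, 0)), (c, True)) - log(cos(4*c))/2


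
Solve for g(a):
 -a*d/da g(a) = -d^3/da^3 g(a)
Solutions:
 g(a) = C1 + Integral(C2*airyai(a) + C3*airybi(a), a)


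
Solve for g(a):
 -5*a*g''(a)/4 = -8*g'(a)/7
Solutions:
 g(a) = C1 + C2*a^(67/35)


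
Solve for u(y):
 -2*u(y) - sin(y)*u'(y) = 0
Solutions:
 u(y) = C1*(cos(y) + 1)/(cos(y) - 1)


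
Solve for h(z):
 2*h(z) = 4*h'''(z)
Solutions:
 h(z) = C3*exp(2^(2/3)*z/2) + (C1*sin(2^(2/3)*sqrt(3)*z/4) + C2*cos(2^(2/3)*sqrt(3)*z/4))*exp(-2^(2/3)*z/4)


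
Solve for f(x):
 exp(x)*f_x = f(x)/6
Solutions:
 f(x) = C1*exp(-exp(-x)/6)


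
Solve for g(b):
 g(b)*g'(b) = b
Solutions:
 g(b) = -sqrt(C1 + b^2)
 g(b) = sqrt(C1 + b^2)


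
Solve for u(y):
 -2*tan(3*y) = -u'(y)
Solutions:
 u(y) = C1 - 2*log(cos(3*y))/3


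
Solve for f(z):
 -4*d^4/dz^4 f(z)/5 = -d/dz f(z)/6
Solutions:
 f(z) = C1 + C4*exp(3^(2/3)*5^(1/3)*z/6) + (C2*sin(3^(1/6)*5^(1/3)*z/4) + C3*cos(3^(1/6)*5^(1/3)*z/4))*exp(-3^(2/3)*5^(1/3)*z/12)


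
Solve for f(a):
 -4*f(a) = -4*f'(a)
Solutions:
 f(a) = C1*exp(a)


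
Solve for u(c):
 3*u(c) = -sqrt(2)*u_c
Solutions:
 u(c) = C1*exp(-3*sqrt(2)*c/2)


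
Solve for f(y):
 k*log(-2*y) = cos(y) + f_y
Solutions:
 f(y) = C1 + k*y*(log(-y) - 1) + k*y*log(2) - sin(y)


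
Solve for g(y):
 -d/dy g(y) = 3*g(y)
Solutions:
 g(y) = C1*exp(-3*y)


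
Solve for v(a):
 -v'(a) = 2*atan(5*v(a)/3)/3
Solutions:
 Integral(1/atan(5*_y/3), (_y, v(a))) = C1 - 2*a/3


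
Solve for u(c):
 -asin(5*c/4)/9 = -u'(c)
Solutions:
 u(c) = C1 + c*asin(5*c/4)/9 + sqrt(16 - 25*c^2)/45


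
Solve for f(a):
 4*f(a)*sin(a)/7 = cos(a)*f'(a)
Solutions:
 f(a) = C1/cos(a)^(4/7)


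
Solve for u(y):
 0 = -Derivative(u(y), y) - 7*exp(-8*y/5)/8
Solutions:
 u(y) = C1 + 35*exp(-8*y/5)/64


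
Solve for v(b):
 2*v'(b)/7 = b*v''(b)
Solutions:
 v(b) = C1 + C2*b^(9/7)


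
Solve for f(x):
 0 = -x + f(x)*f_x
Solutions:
 f(x) = -sqrt(C1 + x^2)
 f(x) = sqrt(C1 + x^2)


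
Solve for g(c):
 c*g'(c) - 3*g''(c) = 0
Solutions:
 g(c) = C1 + C2*erfi(sqrt(6)*c/6)


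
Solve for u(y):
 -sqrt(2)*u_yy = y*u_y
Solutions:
 u(y) = C1 + C2*erf(2^(1/4)*y/2)


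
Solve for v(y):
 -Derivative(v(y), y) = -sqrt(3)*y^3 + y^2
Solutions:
 v(y) = C1 + sqrt(3)*y^4/4 - y^3/3


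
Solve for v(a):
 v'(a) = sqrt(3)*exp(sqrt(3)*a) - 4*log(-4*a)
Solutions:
 v(a) = C1 - 4*a*log(-a) + 4*a*(1 - 2*log(2)) + exp(sqrt(3)*a)


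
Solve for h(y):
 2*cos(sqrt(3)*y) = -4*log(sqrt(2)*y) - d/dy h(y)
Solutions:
 h(y) = C1 - 4*y*log(y) - 2*y*log(2) + 4*y - 2*sqrt(3)*sin(sqrt(3)*y)/3


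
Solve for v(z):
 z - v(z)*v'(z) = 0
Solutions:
 v(z) = -sqrt(C1 + z^2)
 v(z) = sqrt(C1 + z^2)


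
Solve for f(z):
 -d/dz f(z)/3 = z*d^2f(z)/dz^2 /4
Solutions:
 f(z) = C1 + C2/z^(1/3)


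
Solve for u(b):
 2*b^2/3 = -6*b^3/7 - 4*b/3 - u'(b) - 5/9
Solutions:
 u(b) = C1 - 3*b^4/14 - 2*b^3/9 - 2*b^2/3 - 5*b/9


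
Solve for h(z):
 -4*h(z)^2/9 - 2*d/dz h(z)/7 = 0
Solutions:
 h(z) = 9/(C1 + 14*z)


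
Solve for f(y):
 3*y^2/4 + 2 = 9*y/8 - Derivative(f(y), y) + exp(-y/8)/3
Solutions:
 f(y) = C1 - y^3/4 + 9*y^2/16 - 2*y - 8*exp(-y/8)/3


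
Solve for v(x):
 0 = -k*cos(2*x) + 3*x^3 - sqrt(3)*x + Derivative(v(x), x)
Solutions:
 v(x) = C1 + k*sin(2*x)/2 - 3*x^4/4 + sqrt(3)*x^2/2


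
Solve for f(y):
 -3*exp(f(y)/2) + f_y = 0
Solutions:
 f(y) = 2*log(-1/(C1 + 3*y)) + 2*log(2)


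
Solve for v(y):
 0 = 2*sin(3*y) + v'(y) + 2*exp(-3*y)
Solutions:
 v(y) = C1 + 2*cos(3*y)/3 + 2*exp(-3*y)/3


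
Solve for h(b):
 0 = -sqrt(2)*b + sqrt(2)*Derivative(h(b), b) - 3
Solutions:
 h(b) = C1 + b^2/2 + 3*sqrt(2)*b/2


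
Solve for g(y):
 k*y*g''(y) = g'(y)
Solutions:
 g(y) = C1 + y^(((re(k) + 1)*re(k) + im(k)^2)/(re(k)^2 + im(k)^2))*(C2*sin(log(y)*Abs(im(k))/(re(k)^2 + im(k)^2)) + C3*cos(log(y)*im(k)/(re(k)^2 + im(k)^2)))


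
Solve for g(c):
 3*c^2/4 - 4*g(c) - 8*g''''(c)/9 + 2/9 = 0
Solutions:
 g(c) = 3*c^2/16 + (C1*sin(2^(1/4)*sqrt(3)*c/2) + C2*cos(2^(1/4)*sqrt(3)*c/2))*exp(-2^(1/4)*sqrt(3)*c/2) + (C3*sin(2^(1/4)*sqrt(3)*c/2) + C4*cos(2^(1/4)*sqrt(3)*c/2))*exp(2^(1/4)*sqrt(3)*c/2) + 1/18


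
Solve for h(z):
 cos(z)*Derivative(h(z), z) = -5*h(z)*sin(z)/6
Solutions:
 h(z) = C1*cos(z)^(5/6)


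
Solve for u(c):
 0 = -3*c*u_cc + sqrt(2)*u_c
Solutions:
 u(c) = C1 + C2*c^(sqrt(2)/3 + 1)


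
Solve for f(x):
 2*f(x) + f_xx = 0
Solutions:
 f(x) = C1*sin(sqrt(2)*x) + C2*cos(sqrt(2)*x)


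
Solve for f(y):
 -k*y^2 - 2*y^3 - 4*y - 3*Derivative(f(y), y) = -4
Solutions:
 f(y) = C1 - k*y^3/9 - y^4/6 - 2*y^2/3 + 4*y/3


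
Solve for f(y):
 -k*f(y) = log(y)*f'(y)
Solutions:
 f(y) = C1*exp(-k*li(y))


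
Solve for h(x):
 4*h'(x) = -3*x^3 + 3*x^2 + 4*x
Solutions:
 h(x) = C1 - 3*x^4/16 + x^3/4 + x^2/2


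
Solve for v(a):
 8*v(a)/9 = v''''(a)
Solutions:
 v(a) = C1*exp(-2^(3/4)*sqrt(3)*a/3) + C2*exp(2^(3/4)*sqrt(3)*a/3) + C3*sin(2^(3/4)*sqrt(3)*a/3) + C4*cos(2^(3/4)*sqrt(3)*a/3)


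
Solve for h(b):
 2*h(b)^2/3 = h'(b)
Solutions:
 h(b) = -3/(C1 + 2*b)


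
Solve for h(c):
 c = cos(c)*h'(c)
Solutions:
 h(c) = C1 + Integral(c/cos(c), c)


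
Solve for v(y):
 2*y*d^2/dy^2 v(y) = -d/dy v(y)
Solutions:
 v(y) = C1 + C2*sqrt(y)


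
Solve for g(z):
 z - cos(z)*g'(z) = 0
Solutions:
 g(z) = C1 + Integral(z/cos(z), z)


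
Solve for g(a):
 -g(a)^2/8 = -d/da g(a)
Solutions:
 g(a) = -8/(C1 + a)


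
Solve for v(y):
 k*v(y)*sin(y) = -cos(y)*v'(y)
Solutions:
 v(y) = C1*exp(k*log(cos(y)))


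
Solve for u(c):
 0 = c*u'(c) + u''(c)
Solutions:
 u(c) = C1 + C2*erf(sqrt(2)*c/2)


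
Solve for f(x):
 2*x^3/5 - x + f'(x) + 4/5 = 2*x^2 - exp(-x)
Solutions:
 f(x) = C1 - x^4/10 + 2*x^3/3 + x^2/2 - 4*x/5 + exp(-x)


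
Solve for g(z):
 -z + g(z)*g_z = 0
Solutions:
 g(z) = -sqrt(C1 + z^2)
 g(z) = sqrt(C1 + z^2)


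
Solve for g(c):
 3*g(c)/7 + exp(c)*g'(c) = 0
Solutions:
 g(c) = C1*exp(3*exp(-c)/7)


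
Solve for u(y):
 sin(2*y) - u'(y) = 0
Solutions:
 u(y) = C1 - cos(2*y)/2


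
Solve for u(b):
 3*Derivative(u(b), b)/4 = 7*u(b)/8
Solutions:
 u(b) = C1*exp(7*b/6)


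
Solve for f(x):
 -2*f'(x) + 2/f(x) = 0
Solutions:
 f(x) = -sqrt(C1 + 2*x)
 f(x) = sqrt(C1 + 2*x)


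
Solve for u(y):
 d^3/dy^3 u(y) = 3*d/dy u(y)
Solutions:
 u(y) = C1 + C2*exp(-sqrt(3)*y) + C3*exp(sqrt(3)*y)


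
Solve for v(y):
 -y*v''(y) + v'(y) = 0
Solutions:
 v(y) = C1 + C2*y^2


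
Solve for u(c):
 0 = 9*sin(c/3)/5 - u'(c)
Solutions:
 u(c) = C1 - 27*cos(c/3)/5


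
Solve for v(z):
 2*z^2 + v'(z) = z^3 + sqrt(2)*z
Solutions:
 v(z) = C1 + z^4/4 - 2*z^3/3 + sqrt(2)*z^2/2


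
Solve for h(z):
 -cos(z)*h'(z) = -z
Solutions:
 h(z) = C1 + Integral(z/cos(z), z)


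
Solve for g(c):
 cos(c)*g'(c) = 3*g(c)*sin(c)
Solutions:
 g(c) = C1/cos(c)^3


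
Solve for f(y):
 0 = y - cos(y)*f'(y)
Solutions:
 f(y) = C1 + Integral(y/cos(y), y)


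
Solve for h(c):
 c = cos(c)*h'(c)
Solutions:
 h(c) = C1 + Integral(c/cos(c), c)


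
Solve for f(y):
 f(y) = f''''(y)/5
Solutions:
 f(y) = C1*exp(-5^(1/4)*y) + C2*exp(5^(1/4)*y) + C3*sin(5^(1/4)*y) + C4*cos(5^(1/4)*y)


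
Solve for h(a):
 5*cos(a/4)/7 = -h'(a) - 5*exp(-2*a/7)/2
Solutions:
 h(a) = C1 - 20*sin(a/4)/7 + 35*exp(-2*a/7)/4


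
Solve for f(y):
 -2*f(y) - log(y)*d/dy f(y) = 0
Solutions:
 f(y) = C1*exp(-2*li(y))


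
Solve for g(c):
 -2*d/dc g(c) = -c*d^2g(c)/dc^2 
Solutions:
 g(c) = C1 + C2*c^3


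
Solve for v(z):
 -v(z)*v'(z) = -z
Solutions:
 v(z) = -sqrt(C1 + z^2)
 v(z) = sqrt(C1 + z^2)


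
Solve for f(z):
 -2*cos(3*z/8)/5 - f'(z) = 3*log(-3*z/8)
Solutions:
 f(z) = C1 - 3*z*log(-z) - 3*z*log(3) + 3*z + 9*z*log(2) - 16*sin(3*z/8)/15


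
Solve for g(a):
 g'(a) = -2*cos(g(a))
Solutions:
 g(a) = pi - asin((C1 + exp(4*a))/(C1 - exp(4*a)))
 g(a) = asin((C1 + exp(4*a))/(C1 - exp(4*a)))


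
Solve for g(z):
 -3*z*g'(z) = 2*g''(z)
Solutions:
 g(z) = C1 + C2*erf(sqrt(3)*z/2)


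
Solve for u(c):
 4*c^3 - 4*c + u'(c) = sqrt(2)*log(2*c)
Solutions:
 u(c) = C1 - c^4 + 2*c^2 + sqrt(2)*c*log(c) - sqrt(2)*c + sqrt(2)*c*log(2)


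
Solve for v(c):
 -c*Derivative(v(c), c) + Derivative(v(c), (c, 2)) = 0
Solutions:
 v(c) = C1 + C2*erfi(sqrt(2)*c/2)


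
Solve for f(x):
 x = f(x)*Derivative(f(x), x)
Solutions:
 f(x) = -sqrt(C1 + x^2)
 f(x) = sqrt(C1 + x^2)


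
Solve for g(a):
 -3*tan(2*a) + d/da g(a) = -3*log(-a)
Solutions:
 g(a) = C1 - 3*a*log(-a) + 3*a - 3*log(cos(2*a))/2


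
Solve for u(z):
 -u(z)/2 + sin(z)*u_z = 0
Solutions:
 u(z) = C1*(cos(z) - 1)^(1/4)/(cos(z) + 1)^(1/4)


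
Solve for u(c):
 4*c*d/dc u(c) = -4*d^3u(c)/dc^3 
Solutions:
 u(c) = C1 + Integral(C2*airyai(-c) + C3*airybi(-c), c)


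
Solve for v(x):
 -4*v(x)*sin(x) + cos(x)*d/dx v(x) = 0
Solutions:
 v(x) = C1/cos(x)^4


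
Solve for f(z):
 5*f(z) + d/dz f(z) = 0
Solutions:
 f(z) = C1*exp(-5*z)


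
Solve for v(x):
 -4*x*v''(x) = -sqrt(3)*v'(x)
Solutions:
 v(x) = C1 + C2*x^(sqrt(3)/4 + 1)


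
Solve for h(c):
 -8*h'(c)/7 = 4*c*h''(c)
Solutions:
 h(c) = C1 + C2*c^(5/7)


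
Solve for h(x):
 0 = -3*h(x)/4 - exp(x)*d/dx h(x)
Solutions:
 h(x) = C1*exp(3*exp(-x)/4)


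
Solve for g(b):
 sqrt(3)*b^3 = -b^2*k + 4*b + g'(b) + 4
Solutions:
 g(b) = C1 + sqrt(3)*b^4/4 + b^3*k/3 - 2*b^2 - 4*b


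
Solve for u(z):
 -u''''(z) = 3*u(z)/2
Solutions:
 u(z) = (C1*sin(6^(1/4)*z/2) + C2*cos(6^(1/4)*z/2))*exp(-6^(1/4)*z/2) + (C3*sin(6^(1/4)*z/2) + C4*cos(6^(1/4)*z/2))*exp(6^(1/4)*z/2)


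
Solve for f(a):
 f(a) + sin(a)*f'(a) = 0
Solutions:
 f(a) = C1*sqrt(cos(a) + 1)/sqrt(cos(a) - 1)


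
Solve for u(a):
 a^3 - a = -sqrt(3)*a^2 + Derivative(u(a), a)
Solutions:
 u(a) = C1 + a^4/4 + sqrt(3)*a^3/3 - a^2/2


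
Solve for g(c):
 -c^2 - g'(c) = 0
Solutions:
 g(c) = C1 - c^3/3


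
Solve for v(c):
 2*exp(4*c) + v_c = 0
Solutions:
 v(c) = C1 - exp(4*c)/2


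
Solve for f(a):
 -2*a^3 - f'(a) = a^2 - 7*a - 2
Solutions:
 f(a) = C1 - a^4/2 - a^3/3 + 7*a^2/2 + 2*a


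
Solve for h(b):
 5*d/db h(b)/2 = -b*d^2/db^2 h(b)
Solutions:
 h(b) = C1 + C2/b^(3/2)


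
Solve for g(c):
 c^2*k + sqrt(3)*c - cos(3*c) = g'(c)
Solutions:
 g(c) = C1 + c^3*k/3 + sqrt(3)*c^2/2 - sin(3*c)/3


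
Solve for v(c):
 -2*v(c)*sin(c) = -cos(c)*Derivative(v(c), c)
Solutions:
 v(c) = C1/cos(c)^2


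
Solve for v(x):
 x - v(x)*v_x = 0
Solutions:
 v(x) = -sqrt(C1 + x^2)
 v(x) = sqrt(C1 + x^2)


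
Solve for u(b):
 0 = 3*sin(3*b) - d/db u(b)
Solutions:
 u(b) = C1 - cos(3*b)


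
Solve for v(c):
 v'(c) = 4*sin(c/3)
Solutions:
 v(c) = C1 - 12*cos(c/3)


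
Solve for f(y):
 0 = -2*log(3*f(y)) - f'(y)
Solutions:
 Integral(1/(log(_y) + log(3)), (_y, f(y)))/2 = C1 - y


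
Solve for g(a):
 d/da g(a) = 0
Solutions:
 g(a) = C1


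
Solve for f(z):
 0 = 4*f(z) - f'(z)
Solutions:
 f(z) = C1*exp(4*z)


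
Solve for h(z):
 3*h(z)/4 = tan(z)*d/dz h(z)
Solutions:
 h(z) = C1*sin(z)^(3/4)


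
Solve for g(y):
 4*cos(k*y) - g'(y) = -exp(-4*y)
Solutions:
 g(y) = C1 - exp(-4*y)/4 + 4*sin(k*y)/k


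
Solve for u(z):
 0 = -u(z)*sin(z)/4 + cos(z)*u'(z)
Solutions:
 u(z) = C1/cos(z)^(1/4)


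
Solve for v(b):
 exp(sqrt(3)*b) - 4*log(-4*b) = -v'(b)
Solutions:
 v(b) = C1 + 4*b*log(-b) + 4*b*(-1 + 2*log(2)) - sqrt(3)*exp(sqrt(3)*b)/3


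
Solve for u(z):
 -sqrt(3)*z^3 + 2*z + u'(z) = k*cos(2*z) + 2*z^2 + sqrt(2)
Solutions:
 u(z) = C1 + k*sin(2*z)/2 + sqrt(3)*z^4/4 + 2*z^3/3 - z^2 + sqrt(2)*z


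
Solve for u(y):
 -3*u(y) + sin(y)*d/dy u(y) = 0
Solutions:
 u(y) = C1*(cos(y) - 1)^(3/2)/(cos(y) + 1)^(3/2)


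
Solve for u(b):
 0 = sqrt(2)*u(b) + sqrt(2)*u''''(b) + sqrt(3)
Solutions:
 u(b) = (C1*sin(sqrt(2)*b/2) + C2*cos(sqrt(2)*b/2))*exp(-sqrt(2)*b/2) + (C3*sin(sqrt(2)*b/2) + C4*cos(sqrt(2)*b/2))*exp(sqrt(2)*b/2) - sqrt(6)/2


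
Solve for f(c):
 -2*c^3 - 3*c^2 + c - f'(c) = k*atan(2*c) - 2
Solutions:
 f(c) = C1 - c^4/2 - c^3 + c^2/2 + 2*c - k*(c*atan(2*c) - log(4*c^2 + 1)/4)


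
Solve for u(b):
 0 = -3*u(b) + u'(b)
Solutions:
 u(b) = C1*exp(3*b)


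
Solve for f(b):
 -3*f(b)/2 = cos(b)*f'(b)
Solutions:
 f(b) = C1*(sin(b) - 1)^(3/4)/(sin(b) + 1)^(3/4)


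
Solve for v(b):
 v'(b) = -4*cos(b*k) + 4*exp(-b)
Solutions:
 v(b) = C1 - 4*exp(-b) - 4*sin(b*k)/k


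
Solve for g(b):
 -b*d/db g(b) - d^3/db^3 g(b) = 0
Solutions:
 g(b) = C1 + Integral(C2*airyai(-b) + C3*airybi(-b), b)


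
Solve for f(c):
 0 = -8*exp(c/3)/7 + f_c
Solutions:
 f(c) = C1 + 24*exp(c/3)/7


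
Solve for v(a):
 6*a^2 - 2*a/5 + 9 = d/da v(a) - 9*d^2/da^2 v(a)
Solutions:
 v(a) = C1 + C2*exp(a/9) + 2*a^3 + 269*a^2/5 + 4887*a/5


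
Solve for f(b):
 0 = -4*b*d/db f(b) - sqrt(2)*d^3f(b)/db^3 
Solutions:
 f(b) = C1 + Integral(C2*airyai(-sqrt(2)*b) + C3*airybi(-sqrt(2)*b), b)


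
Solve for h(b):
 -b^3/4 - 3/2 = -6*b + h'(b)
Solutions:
 h(b) = C1 - b^4/16 + 3*b^2 - 3*b/2


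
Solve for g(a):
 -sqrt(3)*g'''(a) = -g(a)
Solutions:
 g(a) = C3*exp(3^(5/6)*a/3) + (C1*sin(3^(1/3)*a/2) + C2*cos(3^(1/3)*a/2))*exp(-3^(5/6)*a/6)


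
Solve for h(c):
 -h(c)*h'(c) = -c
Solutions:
 h(c) = -sqrt(C1 + c^2)
 h(c) = sqrt(C1 + c^2)


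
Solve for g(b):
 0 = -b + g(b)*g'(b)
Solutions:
 g(b) = -sqrt(C1 + b^2)
 g(b) = sqrt(C1 + b^2)


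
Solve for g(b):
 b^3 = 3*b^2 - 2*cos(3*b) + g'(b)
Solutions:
 g(b) = C1 + b^4/4 - b^3 + 2*sin(3*b)/3


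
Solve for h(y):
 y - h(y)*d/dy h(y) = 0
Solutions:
 h(y) = -sqrt(C1 + y^2)
 h(y) = sqrt(C1 + y^2)


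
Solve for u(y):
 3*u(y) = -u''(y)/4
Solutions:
 u(y) = C1*sin(2*sqrt(3)*y) + C2*cos(2*sqrt(3)*y)


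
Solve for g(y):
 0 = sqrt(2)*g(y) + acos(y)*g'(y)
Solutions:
 g(y) = C1*exp(-sqrt(2)*Integral(1/acos(y), y))


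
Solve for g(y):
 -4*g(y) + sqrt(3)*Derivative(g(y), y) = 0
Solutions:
 g(y) = C1*exp(4*sqrt(3)*y/3)


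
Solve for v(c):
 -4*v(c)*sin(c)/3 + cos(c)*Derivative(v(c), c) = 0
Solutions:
 v(c) = C1/cos(c)^(4/3)


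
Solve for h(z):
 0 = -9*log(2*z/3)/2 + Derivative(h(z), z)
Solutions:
 h(z) = C1 + 9*z*log(z)/2 - 9*z*log(3)/2 - 9*z/2 + 9*z*log(2)/2


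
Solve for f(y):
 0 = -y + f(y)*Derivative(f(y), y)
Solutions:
 f(y) = -sqrt(C1 + y^2)
 f(y) = sqrt(C1 + y^2)


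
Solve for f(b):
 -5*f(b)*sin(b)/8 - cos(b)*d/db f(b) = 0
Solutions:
 f(b) = C1*cos(b)^(5/8)


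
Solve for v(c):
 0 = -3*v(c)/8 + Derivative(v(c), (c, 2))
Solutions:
 v(c) = C1*exp(-sqrt(6)*c/4) + C2*exp(sqrt(6)*c/4)


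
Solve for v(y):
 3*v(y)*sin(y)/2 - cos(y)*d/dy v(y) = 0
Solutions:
 v(y) = C1/cos(y)^(3/2)
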